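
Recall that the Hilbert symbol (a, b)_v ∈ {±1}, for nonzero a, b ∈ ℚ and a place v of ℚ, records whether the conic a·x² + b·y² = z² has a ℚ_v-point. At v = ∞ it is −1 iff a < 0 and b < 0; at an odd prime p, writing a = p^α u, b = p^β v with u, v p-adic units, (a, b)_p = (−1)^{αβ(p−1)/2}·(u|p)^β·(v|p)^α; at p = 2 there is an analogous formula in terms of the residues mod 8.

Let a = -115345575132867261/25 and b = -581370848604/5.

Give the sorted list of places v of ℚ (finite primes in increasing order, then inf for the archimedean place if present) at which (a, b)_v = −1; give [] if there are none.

[19, inf]

Mod squares: a ≡ -2261, b ≡ -195. Check v ∈ {∞, 2, 3, 5, 7, 13, 17, 19}.
v=∞: -2261 < 0 and -195 < 0  ⇒  (a,b)_∞ = -1.
v=19: a=19^3·(≡8), b=19^2·(≡12) mod 19; (8|19)=-1, (12|19)=-1; (−1)^{3·2·9}·(-1)^2·(-1)^3 = -1.
v=3: a=3^10·(≡1), b=3^7·(≡1) mod 3; (1|3)=+1, (1|3)=+1; (−1)^{10·7·1}·(+1)^7·(+1)^10 = +1.
v=5: a=5^-2·(≡4), b=5^-1·(≡1) mod 5; (4|5)=+1, (1|5)=+1; (−1)^{-2·-1·2}·(+1)^-1·(+1)^-2 = +1.
v=13: a=13^2·(≡10), b=13^1·(≡8) mod 13; (10|13)=+1, (8|13)=-1; (−1)^{2·1·6}·(+1)^1·(-1)^2 = +1.
v=7: a=7^3·(≡6), b=7^2·(≡1) mod 7; (6|7)=-1, (1|7)=+1; (−1)^{3·2·3}·(-1)^2·(+1)^3 = +1.
v=2: v_2(a)=0, v_2(b)=2; units ≡ 3, 5 (mod 8); ε·ε+αω+βω = 1·0+0·1+2·1 ≡ 0  ⇒  (a,b)_2 = +1.
v=17: a=17^3·(≡7), b=17^2·(≡4) mod 17; (7|17)=-1, (4|17)=+1; (−1)^{3·2·8}·(-1)^2·(+1)^3 = +1.
Ram(-2261, -195) = {19, ∞}; no ℚ_19-point on the conic.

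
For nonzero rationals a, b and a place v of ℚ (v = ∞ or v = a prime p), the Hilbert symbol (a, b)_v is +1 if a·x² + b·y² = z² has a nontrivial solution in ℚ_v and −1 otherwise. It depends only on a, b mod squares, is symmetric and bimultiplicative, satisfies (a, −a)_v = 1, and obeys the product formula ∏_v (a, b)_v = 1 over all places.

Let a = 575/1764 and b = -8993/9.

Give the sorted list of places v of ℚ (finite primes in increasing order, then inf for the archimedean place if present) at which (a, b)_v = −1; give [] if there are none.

(a, b) ≡ (23, -17) mod (ℚ^×)²; places V = {2, 3, 5, 7, 17, 23, ∞}.
(a,b)_17: α=0, u≡5; β=1, v≡13 (mod 17); (5|17)=-1, (13|17)=+1; sign (−1)^0·-1^1·+1^0 = -1.
(a,b)_7: α=-2, u≡1; β=0, v≡1 (mod 7); (1|7)=+1, (1|7)=+1; sign (−1)^0·+1^0·+1^-2 = +1.
(a,b)_23: α=1, u≡3; β=2, v≡16 (mod 23); (3|23)=+1, (16|23)=+1; sign (−1)^0·+1^2·+1^1 = +1.
(a,b)_3: α=-2, u≡2; β=-2, v≡1 (mod 3); (2|3)=-1, (1|3)=+1; sign (−1)^0·-1^-2·+1^-2 = +1.
(a,b)_∞: sgn(23)=+, sgn(-17)=−, so +1.
(a,b)_5: α=2, u≡2; β=0, v≡3 (mod 5); (2|5)=-1, (3|5)=-1; sign (−1)^0·-1^0·-1^2 = +1.
(a,b)_2: α=-2, β=0; u≡7, v≡7 (mod 8); ε(u)ε(v)=1·1, αω(v)=-2·0, βω(u)=0·0; sum ≡ 1  ⇒  -1.
Ram(23, -17) = {2, 17}; no ℚ_2-point on the conic.

[2, 17]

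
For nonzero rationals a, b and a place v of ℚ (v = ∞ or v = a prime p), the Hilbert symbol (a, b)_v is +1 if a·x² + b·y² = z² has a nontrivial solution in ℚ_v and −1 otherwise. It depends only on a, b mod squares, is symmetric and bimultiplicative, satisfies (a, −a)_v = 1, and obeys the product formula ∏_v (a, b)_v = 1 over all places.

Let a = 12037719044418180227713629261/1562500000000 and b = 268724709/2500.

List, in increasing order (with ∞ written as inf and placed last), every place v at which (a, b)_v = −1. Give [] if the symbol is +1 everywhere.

(a, b) ≡ (15113461, 368621) mod (ℚ^×)²; places V = {2, 3, 5, 7, 11, 23, 31, 41, 47, ∞}.
(a,b)_5: α=-14, u≡1; β=-4, v≡1 (mod 5); (1|5)=+1, (1|5)=+1; sign (−1)^0·+1^-4·+1^-14 = +1.
(a,b)_47: α=3, u≡32; β=1, v≡31 (mod 47); (32|47)=+1, (31|47)=-1; sign (−1)^1·+1^1·-1^3 = +1.
(a,b)_∞: sgn(15113461)=+, sgn(368621)=+, so +1.
(a,b)_11: α=9, u≡7; β=1, v≡5 (mod 11); (7|11)=-1, (5|11)=+1; sign (−1)^1·-1^1·+1^9 = +1.
(a,b)_31: α=3, u≡9; β=1, v≡2 (mod 31); (9|31)=+1, (2|31)=+1; sign (−1)^1·+1^1·+1^3 = -1.
(a,b)_7: α=4, u≡6; β=0, v≡1 (mod 7); (6|7)=-1, (1|7)=+1; sign (−1)^0·-1^0·+1^4 = +1.
(a,b)_23: α=1, u≡22; β=1, v≡19 (mod 23); (22|23)=-1, (19|23)=-1; sign (−1)^1·-1^1·-1^1 = -1.
(a,b)_3: α=6, u≡1; β=6, v≡2 (mod 3); (1|3)=+1, (2|3)=-1; sign (−1)^0·+1^6·-1^6 = +1.
(a,b)_2: α=-8, β=-2; u≡5, v≡5 (mod 8); ε(u)ε(v)=0·0, αω(v)=-8·1, βω(u)=-2·1; sum ≡ 0  ⇒  +1.
(a,b)_41: α=1, u≡1; β=0, v≡33 (mod 41); (1|41)=+1, (33|41)=+1; sign (−1)^0·+1^0·+1^1 = +1.
Ram(15113461, 368621) = {23, 31}; no ℚ_23-point on the conic.

[23, 31]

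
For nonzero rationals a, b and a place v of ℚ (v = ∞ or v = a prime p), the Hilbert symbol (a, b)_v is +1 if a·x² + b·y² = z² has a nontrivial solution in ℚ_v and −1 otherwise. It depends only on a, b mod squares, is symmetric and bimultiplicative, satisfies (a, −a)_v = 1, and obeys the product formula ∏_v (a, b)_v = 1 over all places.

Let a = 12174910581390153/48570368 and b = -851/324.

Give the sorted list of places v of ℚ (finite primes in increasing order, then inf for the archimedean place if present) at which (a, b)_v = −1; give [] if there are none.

[2, 29]

(a, b) ≡ (68034, -851) mod (ℚ^×)²; places V = {2, 3, 7, 11, 17, 19, 23, 29, 37, ∞}.
(a,b)_29: α=1, u≡2; β=0, v≡27 (mod 29); (2|29)=-1, (27|29)=-1; sign (−1)^0·-1^0·-1^1 = -1.
(a,b)_17: α=1, u≡3; β=0, v≡16 (mod 17); (3|17)=-1, (16|17)=+1; sign (−1)^0·-1^0·+1^1 = +1.
(a,b)_37: α=4, u≡7; β=1, v≡19 (mod 37); (7|37)=+1, (19|37)=-1; sign (−1)^0·+1^1·-1^4 = +1.
(a,b)_3: α=1, u≡1; β=-4, v≡1 (mod 3); (1|3)=+1, (1|3)=+1; sign (−1)^0·+1^-4·+1^1 = +1.
(a,b)_∞: sgn(68034)=+, sgn(-851)=−, so +1.
(a,b)_19: α=2, u≡12; β=0, v≡4 (mod 19); (12|19)=-1, (4|19)=+1; sign (−1)^0·-1^0·+1^2 = +1.
(a,b)_2: α=-13, β=-2; u≡1, v≡5 (mod 8); ε(u)ε(v)=0·0, αω(v)=-13·1, βω(u)=-2·0; sum ≡ 1  ⇒  -1.
(a,b)_23: α=3, u≡17; β=1, v≡16 (mod 23); (17|23)=-1, (16|23)=+1; sign (−1)^1·-1^1·+1^3 = +1.
(a,b)_11: α=-2, u≡2; β=0, v≡8 (mod 11); (2|11)=-1, (8|11)=-1; sign (−1)^0·-1^0·-1^-2 = +1.
(a,b)_7: α=-2, u≡4; β=0, v≡5 (mod 7); (4|7)=+1, (5|7)=-1; sign (−1)^0·+1^0·-1^-2 = +1.
Ram(68034, -851) = {2, 29}; no ℚ_2-point on the conic.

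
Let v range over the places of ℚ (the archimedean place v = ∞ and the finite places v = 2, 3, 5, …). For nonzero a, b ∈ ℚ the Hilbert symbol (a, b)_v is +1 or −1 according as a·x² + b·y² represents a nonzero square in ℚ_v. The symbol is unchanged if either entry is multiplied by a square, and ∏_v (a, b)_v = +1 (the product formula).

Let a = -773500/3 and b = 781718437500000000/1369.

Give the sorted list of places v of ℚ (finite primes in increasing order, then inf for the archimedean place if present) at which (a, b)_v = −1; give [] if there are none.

(a, b) ≡ (-23205, 255255) mod (ℚ^×)²; places V = {2, 3, 5, 7, 11, 13, 17, 37, ∞}.
(a,b)_13: α=1, u≡9; β=1, v≡2 (mod 13); (9|13)=+1, (2|13)=-1; sign (−1)^0·+1^1·-1^1 = -1.
(a,b)_∞: sgn(-23205)=−, sgn(255255)=+, so +1.
(a,b)_11: α=0, u≡3; β=1, v≡10 (mod 11); (3|11)=+1, (10|11)=-1; sign (−1)^0·+1^1·-1^0 = +1.
(a,b)_7: α=1, u≡3; β=3, v≡2 (mod 7); (3|7)=-1, (2|7)=+1; sign (−1)^1·-1^3·+1^1 = +1.
(a,b)_3: α=-1, u≡2; β=1, v≡2 (mod 3); (2|3)=-1, (2|3)=-1; sign (−1)^1·-1^1·-1^-1 = -1.
(a,b)_37: α=0, u≡32; β=-2, v≡31 (mod 37); (32|37)=-1, (31|37)=-1; sign (−1)^0·-1^-2·-1^0 = +1.
(a,b)_17: α=1, u≡3; β=1, v≡4 (mod 17); (3|17)=-1, (4|17)=+1; sign (−1)^0·-1^1·+1^1 = -1.
(a,b)_2: α=2, β=8; u≡3, v≡7 (mod 8); ε(u)ε(v)=1·1, αω(v)=2·0, βω(u)=8·1; sum ≡ 1  ⇒  -1.
(a,b)_5: α=3, u≡4; β=13, v≡1 (mod 5); (4|5)=+1, (1|5)=+1; sign (−1)^0·+1^13·+1^3 = +1.
Ram(-23205, 255255) = {2, 3, 13, 17}; no ℚ_2-point on the conic.

[2, 3, 13, 17]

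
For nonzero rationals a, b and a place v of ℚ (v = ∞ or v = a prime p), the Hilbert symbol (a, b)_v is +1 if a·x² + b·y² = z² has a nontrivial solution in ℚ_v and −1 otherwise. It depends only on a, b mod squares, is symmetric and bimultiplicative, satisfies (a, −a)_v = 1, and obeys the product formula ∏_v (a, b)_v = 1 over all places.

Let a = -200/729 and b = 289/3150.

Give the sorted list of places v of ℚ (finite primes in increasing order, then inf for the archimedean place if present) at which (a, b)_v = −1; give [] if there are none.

Mod squares: a ≡ -2, b ≡ 14. Check v ∈ {∞, 2, 3, 5, 7, 17}.
v=5: a=5^2·(≡3), b=5^-2·(≡4) mod 5; (3|5)=-1, (4|5)=+1; (−1)^{2·-2·2}·(-1)^-2·(+1)^2 = +1.
v=17: a=17^0·(≡15), b=17^2·(≡7) mod 17; (15|17)=+1, (7|17)=-1; (−1)^{0·2·8}·(+1)^2·(-1)^0 = +1.
v=2: v_2(a)=3, v_2(b)=-1; units ≡ 7, 7 (mod 8); ε·ε+αω+βω = 1·1+3·0+-1·0 ≡ 1  ⇒  (a,b)_2 = -1.
v=3: a=3^-6·(≡1), b=3^-2·(≡2) mod 3; (1|3)=+1, (2|3)=-1; (−1)^{-6·-2·1}·(+1)^-2·(-1)^-6 = +1.
v=7: a=7^0·(≡3), b=7^-1·(≡1) mod 7; (3|7)=-1, (1|7)=+1; (−1)^{0·-1·3}·(-1)^-1·(+1)^0 = -1.
v=∞: -2 < 0 and 14 > 0  ⇒  (a,b)_∞ = +1.
(-2, 14 / ℚ) ramifies at {2, 7}: a division algebra.

[2, 7]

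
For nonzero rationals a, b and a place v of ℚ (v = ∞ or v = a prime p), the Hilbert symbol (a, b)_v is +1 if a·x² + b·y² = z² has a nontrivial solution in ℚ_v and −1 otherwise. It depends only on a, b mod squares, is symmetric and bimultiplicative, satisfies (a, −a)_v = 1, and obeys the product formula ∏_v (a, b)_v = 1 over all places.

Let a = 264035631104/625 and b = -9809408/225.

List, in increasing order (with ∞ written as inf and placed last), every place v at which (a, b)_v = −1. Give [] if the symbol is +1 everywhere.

[]

(a, b) ≡ (119, -782) mod (ℚ^×)²; places V = {2, 3, 5, 7, 17, 23, ∞}.
(a,b)_23: α=2, u≡1; β=1, v≡6 (mod 23); (1|23)=+1, (6|23)=+1; sign (−1)^0·+1^1·+1^2 = +1.
(a,b)_17: α=1, u≡14; β=1, v≡6 (mod 17); (14|17)=-1, (6|17)=-1; sign (−1)^0·-1^1·-1^1 = +1.
(a,b)_5: α=-4, u≡4; β=-2, v≡3 (mod 5); (4|5)=+1, (3|5)=-1; sign (−1)^0·+1^-2·-1^-4 = +1.
(a,b)_∞: sgn(119)=+, sgn(-782)=−, so +1.
(a,b)_2: α=22, β=9; u≡7, v≡1 (mod 8); ε(u)ε(v)=1·0, αω(v)=22·0, βω(u)=9·0; sum ≡ 0  ⇒  +1.
(a,b)_7: α=1, u≡5; β=2, v≡1 (mod 7); (5|7)=-1, (1|7)=+1; sign (−1)^0·-1^2·+1^1 = +1.
(a,b)_3: α=0, u≡2; β=-2, v≡1 (mod 3); (2|3)=-1, (1|3)=+1; sign (−1)^0·-1^-2·+1^0 = +1.
Every local symbol is +1, so the conic 119·x² + -782·y² = z² has ℚ_v-points for all v and hence a ℚ-point; (a, b / ℚ) ≅ M_2(ℚ).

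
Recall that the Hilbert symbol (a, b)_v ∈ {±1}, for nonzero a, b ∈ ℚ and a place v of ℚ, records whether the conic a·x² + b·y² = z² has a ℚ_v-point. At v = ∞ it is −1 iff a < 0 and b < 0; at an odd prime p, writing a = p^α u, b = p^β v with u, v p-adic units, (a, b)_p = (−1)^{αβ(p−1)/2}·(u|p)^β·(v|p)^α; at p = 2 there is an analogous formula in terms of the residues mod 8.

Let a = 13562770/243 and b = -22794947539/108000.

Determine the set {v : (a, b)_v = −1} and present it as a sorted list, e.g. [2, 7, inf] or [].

[2, 5, 7, 13]

(a, b) ≡ (390, -2730) mod (ℚ^×)²; places V = {2, 3, 5, 7, 13, 17, 19, ∞}.
(a,b)_3: α=-5, u≡1; β=-3, v≡2 (mod 3); (1|3)=+1, (2|3)=-1; sign (−1)^1·+1^-3·-1^-5 = +1.
(a,b)_5: α=1, u≡3; β=-3, v≡4 (mod 5); (3|5)=-1, (4|5)=+1; sign (−1)^0·-1^-3·+1^1 = -1.
(a,b)_13: α=1, u≡3; β=1, v≡11 (mod 13); (3|13)=+1, (11|13)=-1; sign (−1)^0·+1^1·-1^1 = -1.
(a,b)_∞: sgn(390)=+, sgn(-2730)=−, so +1.
(a,b)_19: α=2, u≡3; β=2, v≡9 (mod 19); (3|19)=-1, (9|19)=+1; sign (−1)^0·-1^2·+1^2 = +1.
(a,b)_17: α=2, u≡2; β=2, v≡11 (mod 17); (2|17)=+1, (11|17)=-1; sign (−1)^0·+1^2·-1^2 = +1.
(a,b)_2: α=1, β=-5; u≡3, v≡3 (mod 8); ε(u)ε(v)=1·1, αω(v)=1·1, βω(u)=-5·1; sum ≡ 1  ⇒  -1.
(a,b)_7: α=0, u≡5; β=5, v≡2 (mod 7); (5|7)=-1, (2|7)=+1; sign (−1)^0·-1^5·+1^0 = -1.
Ram(390, -2730) = {2, 5, 7, 13}; no ℚ_2-point on the conic.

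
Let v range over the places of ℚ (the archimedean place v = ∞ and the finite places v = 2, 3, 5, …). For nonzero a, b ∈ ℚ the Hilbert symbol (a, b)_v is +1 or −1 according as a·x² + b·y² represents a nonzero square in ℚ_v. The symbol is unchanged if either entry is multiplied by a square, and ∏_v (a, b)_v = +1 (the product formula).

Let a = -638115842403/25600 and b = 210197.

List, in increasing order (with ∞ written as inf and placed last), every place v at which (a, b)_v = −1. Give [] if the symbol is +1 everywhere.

[3, 37]

Mod squares: a ≡ -48507, b ≡ 210197. Check v ∈ {∞, 2, 3, 5, 13, 19, 23, 31, 37}.
v=19: a=19^1·(≡15), b=19^1·(≡5) mod 19; (15|19)=-1, (5|19)=+1; (−1)^{1·1·9}·(-1)^1·(+1)^1 = +1.
v=37: a=37^1·(≡4), b=37^1·(≡20) mod 37; (4|37)=+1, (20|37)=-1; (−1)^{1·1·18}·(+1)^1·(-1)^1 = -1.
v=31: a=31^2·(≡7), b=31^0·(≡17) mod 31; (7|31)=+1, (17|31)=-1; (−1)^{2·0·15}·(+1)^0·(-1)^2 = +1.
v=∞: -48507 < 0 and 210197 > 0  ⇒  (a,b)_∞ = +1.
v=3: a=3^5·(≡1), b=3^0·(≡2) mod 3; (1|3)=+1, (2|3)=-1; (−1)^{5·0·1}·(+1)^0·(-1)^5 = -1.
v=13: a=13^2·(≡4), b=13^1·(≡10) mod 13; (4|13)=+1, (10|13)=+1; (−1)^{2·1·6}·(+1)^1·(+1)^2 = +1.
v=5: a=5^-2·(≡3), b=5^0·(≡2) mod 5; (3|5)=-1, (2|5)=-1; (−1)^{-2·0·2}·(-1)^0·(-1)^-2 = +1.
v=2: v_2(a)=-10, v_2(b)=0; units ≡ 5, 5 (mod 8); ε·ε+αω+βω = 0·0+-10·1+0·1 ≡ 0  ⇒  (a,b)_2 = +1.
v=23: a=23^1·(≡21), b=23^1·(≡8) mod 23; (21|23)=-1, (8|23)=+1; (−1)^{1·1·11}·(-1)^1·(+1)^1 = +1.
(-48507, 210197 / ℚ) ramifies at {3, 37}: a division algebra.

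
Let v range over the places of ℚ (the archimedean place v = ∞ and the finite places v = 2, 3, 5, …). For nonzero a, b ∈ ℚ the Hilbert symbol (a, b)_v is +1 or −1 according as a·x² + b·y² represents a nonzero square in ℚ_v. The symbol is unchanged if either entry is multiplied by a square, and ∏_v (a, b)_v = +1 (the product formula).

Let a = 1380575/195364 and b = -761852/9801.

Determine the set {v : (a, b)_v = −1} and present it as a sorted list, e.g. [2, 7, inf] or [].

(a, b) ≡ (23, -23) mod (ℚ^×)²; places V = {2, 3, 5, 7, 11, 13, 17, 23, ∞}.
(a,b)_23: α=1, u≡9; β=1, v≡14 (mod 23); (9|23)=+1, (14|23)=-1; sign (−1)^1·+1^1·-1^1 = +1.
(a,b)_11: α=0, u≡5; β=-2, v≡2 (mod 11); (5|11)=+1, (2|11)=-1; sign (−1)^0·+1^-2·-1^0 = +1.
(a,b)_7: α=4, u≡1; β=2, v≡6 (mod 7); (1|7)=+1, (6|7)=-1; sign (−1)^0·+1^2·-1^4 = +1.
(a,b)_5: α=2, u≡2; β=0, v≡3 (mod 5); (2|5)=-1, (3|5)=-1; sign (−1)^0·-1^0·-1^2 = +1.
(a,b)_2: α=-2, β=2; u≡7, v≡1 (mod 8); ε(u)ε(v)=1·0, αω(v)=-2·0, βω(u)=2·0; sum ≡ 0  ⇒  +1.
(a,b)_3: α=0, u≡2; β=-4, v≡1 (mod 3); (2|3)=-1, (1|3)=+1; sign (−1)^0·-1^-4·+1^0 = +1.
(a,b)_13: α=-2, u≡12; β=2, v≡10 (mod 13); (12|13)=+1, (10|13)=+1; sign (−1)^0·+1^2·+1^-2 = +1.
(a,b)_17: α=-2, u≡3; β=0, v≡6 (mod 17); (3|17)=-1, (6|17)=-1; sign (−1)^0·-1^0·-1^-2 = +1.
(a,b)_∞: sgn(23)=+, sgn(-23)=−, so +1.
Every local symbol is +1, so the conic 23·x² + -23·y² = z² has ℚ_v-points for all v and hence a ℚ-point; (a, b / ℚ) ≅ M_2(ℚ).

[]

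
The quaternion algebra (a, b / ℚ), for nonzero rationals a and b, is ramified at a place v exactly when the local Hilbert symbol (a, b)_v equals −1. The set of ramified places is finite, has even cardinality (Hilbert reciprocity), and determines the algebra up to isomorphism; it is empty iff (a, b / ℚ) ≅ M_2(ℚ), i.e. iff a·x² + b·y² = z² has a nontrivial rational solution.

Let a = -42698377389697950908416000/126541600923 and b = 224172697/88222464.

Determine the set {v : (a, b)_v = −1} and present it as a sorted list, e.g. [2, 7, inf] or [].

[2, 3, 5, 11, 19, 37]

(a, b) ≡ (-1005792645, 139403) mod (ℚ^×)²; places V = {2, 3, 5, 7, 11, 13, 19, 23, 29, 37, 59, ∞}.
(a,b)_59: α=-6, u≡44; β=-2, v≡4 (mod 59); (44|59)=-1, (4|59)=+1; sign (−1)^0·-1^-2·+1^-6 = +1.
(a,b)_∞: sgn(-1005792645)=−, sgn(139403)=+, so +1.
(a,b)_37: α=1, u≡6; β=0, v≡18 (mod 37); (6|37)=-1, (18|37)=-1; sign (−1)^0·-1^0·-1^1 = -1.
(a,b)_11: α=3, u≡3; β=-1, v≡4 (mod 11); (3|11)=+1, (4|11)=+1; sign (−1)^1·+1^-1·+1^3 = -1.
(a,b)_5: α=3, u≡4; β=0, v≡3 (mod 5); (4|5)=+1, (3|5)=-1; sign (−1)^0·+1^0·-1^3 = -1.
(a,b)_19: α=3, u≡2; β=3, v≡2 (mod 19); (2|19)=-1, (2|19)=-1; sign (−1)^1·-1^3·-1^3 = -1.
(a,b)_23: α=3, u≡5; β=1, v≡3 (mod 23); (5|23)=-1, (3|23)=+1; sign (−1)^1·-1^1·+1^3 = +1.
(a,b)_13: α=1, u≡12; β=0, v≡12 (mod 13); (12|13)=+1, (12|13)=+1; sign (−1)^0·+1^0·+1^1 = +1.
(a,b)_7: α=0, u≡3; β=2, v≡5 (mod 7); (3|7)=-1, (5|7)=-1; sign (−1)^0·-1^2·-1^0 = +1.
(a,b)_2: α=18, β=-8; u≡3, v≡3 (mod 8); ε(u)ε(v)=1·1, αω(v)=18·1, βω(u)=-8·1; sum ≡ 1  ⇒  -1.
(a,b)_3: α=-1, u≡2; β=-2, v≡2 (mod 3); (2|3)=-1, (2|3)=-1; sign (−1)^0·-1^-2·-1^-1 = -1.
(a,b)_29: α=3, u≡20; β=1, v≡1 (mod 29); (20|29)=+1, (1|29)=+1; sign (−1)^0·+1^1·+1^3 = +1.
(-1005792645, 139403 / ℚ) ramifies at {2, 3, 5, 11, 19, 37}: a division algebra.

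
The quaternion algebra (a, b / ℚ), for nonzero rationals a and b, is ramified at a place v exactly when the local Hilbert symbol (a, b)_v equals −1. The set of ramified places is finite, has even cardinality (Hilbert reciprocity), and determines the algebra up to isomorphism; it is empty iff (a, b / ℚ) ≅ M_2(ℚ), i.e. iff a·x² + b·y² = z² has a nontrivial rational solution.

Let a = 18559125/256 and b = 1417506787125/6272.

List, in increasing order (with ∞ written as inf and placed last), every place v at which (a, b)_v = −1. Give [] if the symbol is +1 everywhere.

(a, b) ≡ (9165, 616170) mod (ℚ^×)²; places V = {2, 3, 5, 7, 11, 13, 19, 23, 47, ∞}.
(a,b)_19: α=0, u≡17; β=1, v≡16 (mod 19); (17|19)=+1, (16|19)=+1; sign (−1)^0·+1^1·+1^0 = +1.
(a,b)_7: α=0, u≡1; β=-2, v≡1 (mod 7); (1|7)=+1, (1|7)=+1; sign (−1)^0·+1^-2·+1^0 = +1.
(a,b)_5: α=3, u≡3; β=3, v≡1 (mod 5); (3|5)=-1, (1|5)=+1; sign (−1)^0·-1^3·+1^3 = -1.
(a,b)_47: α=1, u≡17; β=1, v≡23 (mod 47); (17|47)=+1, (23|47)=-1; sign (−1)^1·+1^1·-1^1 = +1.
(a,b)_2: α=-8, β=-7; u≡5, v≡5 (mod 8); ε(u)ε(v)=0·0, αω(v)=-8·1, βω(u)=-7·1; sum ≡ 1  ⇒  -1.
(a,b)_23: α=0, u≡19; β=1, v≡3 (mod 23); (19|23)=-1, (3|23)=+1; sign (−1)^0·-1^1·+1^0 = -1.
(a,b)_13: α=1, u≡12; β=2, v≡12 (mod 13); (12|13)=+1, (12|13)=+1; sign (−1)^0·+1^2·+1^1 = +1.
(a,b)_3: α=5, u≡1; β=3, v≡1 (mod 3); (1|3)=+1, (1|3)=+1; sign (−1)^1·+1^3·+1^5 = -1.
(a,b)_∞: sgn(9165)=+, sgn(616170)=+, so +1.
(a,b)_11: α=0, u≡8; β=2, v≡3 (mod 11); (8|11)=-1, (3|11)=+1; sign (−1)^0·-1^2·+1^0 = +1.
|Ram(9165, 616170)| = 4, even; anisotropic at {2, 3, 5, 23}.

[2, 3, 5, 23]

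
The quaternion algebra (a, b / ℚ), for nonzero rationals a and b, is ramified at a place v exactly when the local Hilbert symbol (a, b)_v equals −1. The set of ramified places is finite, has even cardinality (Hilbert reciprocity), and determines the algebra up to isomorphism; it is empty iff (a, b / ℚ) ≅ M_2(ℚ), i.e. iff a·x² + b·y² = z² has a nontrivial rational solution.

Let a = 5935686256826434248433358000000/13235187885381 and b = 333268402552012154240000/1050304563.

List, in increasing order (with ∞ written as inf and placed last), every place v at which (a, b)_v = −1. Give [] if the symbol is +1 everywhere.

(a, b) ≡ (7898982, 48093) mod (ℚ^×)²; places V = {2, 3, 5, 7, 11, 13, 17, 23, 37, 41, ∞}.
(a,b)_5: α=6, u≡2; β=4, v≡3 (mod 5); (2|5)=-1, (3|5)=-1; sign (−1)^0·-1^4·-1^6 = +1.
(a,b)_41: α=4, u≡16; β=3, v≡2 (mod 41); (16|41)=+1, (2|41)=+1; sign (−1)^0·+1^3·+1^4 = +1.
(a,b)_3: α=-17, u≡2; β=-11, v≡2 (mod 3); (2|3)=-1, (2|3)=-1; sign (−1)^1·-1^-11·-1^-17 = -1.
(a,b)_23: α=1, u≡20; β=1, v≡14 (mod 23); (20|23)=-1, (14|23)=-1; sign (−1)^1·-1^1·-1^1 = -1.
(a,b)_2: α=7, β=10; u≡3, v≡5 (mod 8); ε(u)ε(v)=1·0, αω(v)=7·1, βω(u)=10·1; sum ≡ 1  ⇒  -1.
(a,b)_17: α=7, u≡9; β=5, v≡7 (mod 17); (9|17)=+1, (7|17)=-1; sign (−1)^0·+1^5·-1^7 = -1.
(a,b)_7: α=-1, u≡5; β=-2, v≡5 (mod 7); (5|7)=-1, (5|7)=-1; sign (−1)^0·-1^-2·-1^-1 = -1.
(a,b)_∞: sgn(7898982)=+, sgn(48093)=+, so +1.
(a,b)_13: α=3, u≡8; β=2, v≡8 (mod 13); (8|13)=-1, (8|13)=-1; sign (−1)^0·-1^2·-1^3 = -1.
(a,b)_11: α=-4, u≡4; β=-2, v≡5 (mod 11); (4|11)=+1, (5|11)=+1; sign (−1)^0·+1^-2·+1^-4 = +1.
(a,b)_37: α=3, u≡9; β=2, v≡21 (mod 37); (9|37)=+1, (21|37)=+1; sign (−1)^0·+1^2·+1^3 = +1.
Ram(7898982, 48093) = {2, 3, 7, 13, 17, 23}; no ℚ_2-point on the conic.

[2, 3, 7, 13, 17, 23]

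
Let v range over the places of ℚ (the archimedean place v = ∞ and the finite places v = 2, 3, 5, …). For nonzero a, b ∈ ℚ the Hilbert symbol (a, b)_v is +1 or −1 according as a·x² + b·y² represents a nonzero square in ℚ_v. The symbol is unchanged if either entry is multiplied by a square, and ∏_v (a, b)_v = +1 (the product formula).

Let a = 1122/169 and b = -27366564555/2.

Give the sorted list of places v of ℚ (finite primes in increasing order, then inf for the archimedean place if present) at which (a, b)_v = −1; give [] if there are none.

[2, 3, 5, 31]

(a, b) ≡ (1122, -173910) mod (ℚ^×)²; places V = {2, 3, 5, 11, 13, 17, 31, ∞}.
(a,b)_11: α=1, u≡9; β=3, v≡10 (mod 11); (9|11)=+1, (10|11)=-1; sign (−1)^1·+1^3·-1^1 = +1.
(a,b)_17: α=1, u≡2; β=3, v≡1 (mod 17); (2|17)=+1, (1|17)=+1; sign (−1)^0·+1^3·+1^1 = +1.
(a,b)_∞: sgn(1122)=+, sgn(-173910)=−, so +1.
(a,b)_31: α=0, u≡27; β=1, v≡10 (mod 31); (27|31)=-1, (10|31)=+1; sign (−1)^0·-1^1·+1^0 = -1.
(a,b)_5: α=0, u≡3; β=1, v≡2 (mod 5); (3|5)=-1, (2|5)=-1; sign (−1)^0·-1^1·-1^0 = -1.
(a,b)_13: α=-2, u≡4; β=0, v≡4 (mod 13); (4|13)=+1, (4|13)=+1; sign (−1)^0·+1^0·+1^-2 = +1.
(a,b)_3: α=1, u≡2; β=3, v≡2 (mod 3); (2|3)=-1, (2|3)=-1; sign (−1)^1·-1^3·-1^1 = -1.
(a,b)_2: α=1, β=-1; u≡1, v≡5 (mod 8); ε(u)ε(v)=0·0, αω(v)=1·1, βω(u)=-1·0; sum ≡ 1  ⇒  -1.
|Ram(1122, -173910)| = 4, even; anisotropic at {2, 3, 5, 31}.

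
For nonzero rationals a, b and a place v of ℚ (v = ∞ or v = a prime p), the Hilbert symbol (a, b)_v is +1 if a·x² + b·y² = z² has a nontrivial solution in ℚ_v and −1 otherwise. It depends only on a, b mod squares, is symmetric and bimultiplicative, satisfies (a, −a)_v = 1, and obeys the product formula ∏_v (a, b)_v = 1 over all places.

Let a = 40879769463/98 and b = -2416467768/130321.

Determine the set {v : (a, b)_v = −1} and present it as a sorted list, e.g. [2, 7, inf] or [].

[13, 23]

(a, b) ≡ (46, -78) mod (ℚ^×)²; places V = {2, 3, 7, 11, 13, 19, 23, 47, ∞}.
(a,b)_23: α=3, u≡12; β=2, v≡5 (mod 23); (12|23)=+1, (5|23)=-1; sign (−1)^0·+1^2·-1^3 = -1.
(a,b)_11: α=0, u≡6; β=4, v≡10 (mod 11); (6|11)=-1, (10|11)=-1; sign (−1)^0·-1^4·-1^0 = +1.
(a,b)_47: α=2, u≡45; β=0, v≡18 (mod 47); (45|47)=-1, (18|47)=+1; sign (−1)^0·-1^0·+1^2 = +1.
(a,b)_7: α=-2, u≡4; β=0, v≡3 (mod 7); (4|7)=+1, (3|7)=-1; sign (−1)^0·+1^0·-1^-2 = +1.
(a,b)_2: α=-1, β=3; u≡7, v≡1 (mod 8); ε(u)ε(v)=1·0, αω(v)=-1·0, βω(u)=3·0; sum ≡ 0  ⇒  +1.
(a,b)_∞: sgn(46)=+, sgn(-78)=−, so +1.
(a,b)_3: α=2, u≡1; β=1, v≡1 (mod 3); (1|3)=+1, (1|3)=+1; sign (−1)^0·+1^1·+1^2 = +1.
(a,b)_13: α=2, u≡5; β=1, v≡6 (mod 13); (5|13)=-1, (6|13)=-1; sign (−1)^0·-1^1·-1^2 = -1.
(a,b)_19: α=0, u≡18; β=-4, v≡17 (mod 19); (18|19)=-1, (17|19)=+1; sign (−1)^0·-1^-4·+1^0 = +1.
(46, -78 / ℚ) ramifies at {13, 23}: a division algebra.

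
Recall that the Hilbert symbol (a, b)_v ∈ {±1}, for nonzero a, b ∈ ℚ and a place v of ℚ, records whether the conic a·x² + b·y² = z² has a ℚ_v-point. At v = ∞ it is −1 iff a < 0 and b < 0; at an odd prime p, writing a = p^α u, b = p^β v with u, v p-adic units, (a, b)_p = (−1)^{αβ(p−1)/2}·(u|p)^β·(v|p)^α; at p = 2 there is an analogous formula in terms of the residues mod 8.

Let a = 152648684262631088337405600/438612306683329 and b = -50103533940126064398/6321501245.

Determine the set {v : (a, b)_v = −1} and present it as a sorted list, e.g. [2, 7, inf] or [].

[3, 7]

(a, b) ≡ (26, -2310) mod (ℚ^×)²; places V = {2, 3, 5, 7, 11, 13, 19, 31, 37, 43, ∞}.
(a,b)_13: α=5, u≡7; β=4, v≡1 (mod 13); (7|13)=-1, (1|13)=+1; sign (−1)^0·-1^4·+1^5 = +1.
(a,b)_7: α=2, u≡3; β=1, v≡6 (mod 7); (3|7)=-1, (6|7)=-1; sign (−1)^0·-1^1·-1^2 = -1.
(a,b)_∞: sgn(26)=+, sgn(-2310)=−, so +1.
(a,b)_19: α=-2, u≡17; β=0, v≡14 (mod 19); (17|19)=+1, (14|19)=-1; sign (−1)^0·+1^0·-1^-2 = +1.
(a,b)_37: α=-2, u≡16; β=-2, v≡16 (mod 37); (16|37)=+1, (16|37)=+1; sign (−1)^0·+1^-2·+1^-2 = +1.
(a,b)_3: α=18, u≡2; β=23, v≡1 (mod 3); (2|3)=-1, (1|3)=+1; sign (−1)^0·-1^23·+1^18 = -1.
(a,b)_31: α=-6, u≡3; β=-4, v≡24 (mod 31); (3|31)=-1, (24|31)=-1; sign (−1)^0·-1^-4·-1^-6 = +1.
(a,b)_5: α=2, u≡1; β=-1, v≡3 (mod 5); (1|5)=+1, (3|5)=-1; sign (−1)^0·+1^-1·-1^2 = +1.
(a,b)_2: α=5, β=1; u≡5, v≡5 (mod 8); ε(u)ε(v)=0·0, αω(v)=5·1, βω(u)=1·1; sum ≡ 0  ⇒  +1.
(a,b)_11: α=4, u≡1; β=3, v≡6 (mod 11); (1|11)=+1, (6|11)=-1; sign (−1)^0·+1^3·-1^4 = +1.
(a,b)_43: α=2, u≡27; β=0, v≡34 (mod 43); (27|43)=-1, (34|43)=-1; sign (−1)^0·-1^0·-1^2 = +1.
|Ram(26, -2310)| = 2, even; anisotropic at {3, 7}.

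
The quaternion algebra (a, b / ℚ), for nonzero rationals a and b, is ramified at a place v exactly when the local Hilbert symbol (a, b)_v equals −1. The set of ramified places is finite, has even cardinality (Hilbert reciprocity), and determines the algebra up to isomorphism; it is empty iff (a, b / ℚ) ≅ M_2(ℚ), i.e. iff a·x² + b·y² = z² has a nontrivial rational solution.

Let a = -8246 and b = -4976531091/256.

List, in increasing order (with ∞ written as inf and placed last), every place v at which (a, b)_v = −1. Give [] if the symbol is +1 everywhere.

[2, 23, 31, inf]

(a, b) ≡ (-8246, -230299) mod (ℚ^×)²; places V = {2, 3, 7, 17, 19, 23, 31, ∞}.
(a,b)_23: α=0, u≡11; β=1, v≡14 (mod 23); (11|23)=-1, (14|23)=-1; sign (−1)^0·-1^1·-1^0 = -1.
(a,b)_2: α=1, β=-8; u≡5, v≡5 (mod 8); ε(u)ε(v)=0·0, αω(v)=1·1, βω(u)=-8·1; sum ≡ 1  ⇒  -1.
(a,b)_17: α=0, u≡16; β=1, v≡4 (mod 17); (16|17)=+1, (4|17)=+1; sign (−1)^0·+1^1·+1^0 = +1.
(a,b)_19: α=1, u≡3; β=1, v≡7 (mod 19); (3|19)=-1, (7|19)=+1; sign (−1)^1·-1^1·+1^1 = +1.
(a,b)_3: α=0, u≡1; β=2, v≡2 (mod 3); (1|3)=+1, (2|3)=-1; sign (−1)^0·+1^2·-1^0 = +1.
(a,b)_31: α=1, u≡13; β=1, v≡26 (mod 31); (13|31)=-1, (26|31)=-1; sign (−1)^1·-1^1·-1^1 = -1.
(a,b)_7: α=1, u≡5; β=4, v≡4 (mod 7); (5|7)=-1, (4|7)=+1; sign (−1)^0·-1^4·+1^1 = +1.
(a,b)_∞: sgn(-8246)=−, sgn(-230299)=−, so -1.
(-8246, -230299 / ℚ) ramifies at {2, 23, 31, ∞}: a division algebra.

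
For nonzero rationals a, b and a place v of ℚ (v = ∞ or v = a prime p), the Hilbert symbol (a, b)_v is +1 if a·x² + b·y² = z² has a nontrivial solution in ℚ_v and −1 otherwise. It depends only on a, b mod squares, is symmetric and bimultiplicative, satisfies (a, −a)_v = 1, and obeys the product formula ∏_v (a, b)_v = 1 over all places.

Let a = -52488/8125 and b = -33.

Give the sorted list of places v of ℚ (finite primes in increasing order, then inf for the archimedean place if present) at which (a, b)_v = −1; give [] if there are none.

Mod squares: a ≡ -26, b ≡ -33. Check v ∈ {∞, 2, 3, 5, 11, 13}.
v=2: v_2(a)=3, v_2(b)=0; units ≡ 3, 7 (mod 8); ε·ε+αω+βω = 1·1+3·0+0·1 ≡ 1  ⇒  (a,b)_2 = -1.
v=5: a=5^-4·(≡4), b=5^0·(≡2) mod 5; (4|5)=+1, (2|5)=-1; (−1)^{-4·0·2}·(+1)^0·(-1)^-4 = +1.
v=11: a=11^0·(≡10), b=11^1·(≡8) mod 11; (10|11)=-1, (8|11)=-1; (−1)^{0·1·5}·(-1)^1·(-1)^0 = -1.
v=∞: -26 < 0 and -33 < 0  ⇒  (a,b)_∞ = -1.
v=13: a=13^-1·(≡6), b=13^0·(≡6) mod 13; (6|13)=-1, (6|13)=-1; (−1)^{-1·0·6}·(-1)^0·(-1)^-1 = -1.
v=3: a=3^8·(≡1), b=3^1·(≡1) mod 3; (1|3)=+1, (1|3)=+1; (−1)^{8·1·1}·(+1)^1·(+1)^8 = +1.
(-26, -33 / ℚ) ramifies at {2, 11, 13, ∞}: a division algebra.

[2, 11, 13, inf]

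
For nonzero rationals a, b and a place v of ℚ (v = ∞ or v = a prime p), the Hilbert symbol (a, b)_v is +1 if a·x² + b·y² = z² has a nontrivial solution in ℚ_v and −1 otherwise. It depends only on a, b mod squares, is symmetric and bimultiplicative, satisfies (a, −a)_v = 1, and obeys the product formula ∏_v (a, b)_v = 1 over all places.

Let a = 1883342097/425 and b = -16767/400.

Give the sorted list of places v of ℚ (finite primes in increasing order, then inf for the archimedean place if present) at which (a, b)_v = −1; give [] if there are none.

Mod squares: a ≡ 15249, b ≡ -23. Check v ∈ {∞, 2, 3, 5, 7, 13, 17, 23}.
v=17: a=17^-1·(≡9), b=17^0·(≡7) mod 17; (9|17)=+1, (7|17)=-1; (−1)^{-1·0·8}·(+1)^0·(-1)^-1 = -1.
v=∞: 15249 > 0 and -23 < 0  ⇒  (a,b)_∞ = +1.
v=2: v_2(a)=0, v_2(b)=-4; units ≡ 1, 1 (mod 8); ε·ε+αω+βω = 0·0+0·0+-4·0 ≡ 0  ⇒  (a,b)_2 = +1.
v=3: a=3^5·(≡1), b=3^6·(≡1) mod 3; (1|3)=+1, (1|3)=+1; (−1)^{5·6·1}·(+1)^6·(+1)^5 = +1.
v=23: a=23^3·(≡21), b=23^1·(≡11) mod 23; (21|23)=-1, (11|23)=-1; (−1)^{3·1·11}·(-1)^1·(-1)^3 = -1.
v=13: a=13^1·(≡3), b=13^0·(≡12) mod 13; (3|13)=+1, (12|13)=+1; (−1)^{1·0·6}·(+1)^0·(+1)^1 = +1.
v=5: a=5^-2·(≡1), b=5^-2·(≡3) mod 5; (1|5)=+1, (3|5)=-1; (−1)^{-2·-2·2}·(+1)^-2·(-1)^-2 = +1.
v=7: a=7^2·(≡6), b=7^0·(≡5) mod 7; (6|7)=-1, (5|7)=-1; (−1)^{2·0·3}·(-1)^0·(-1)^2 = +1.
|Ram(15249, -23)| = 2, even; anisotropic at {17, 23}.

[17, 23]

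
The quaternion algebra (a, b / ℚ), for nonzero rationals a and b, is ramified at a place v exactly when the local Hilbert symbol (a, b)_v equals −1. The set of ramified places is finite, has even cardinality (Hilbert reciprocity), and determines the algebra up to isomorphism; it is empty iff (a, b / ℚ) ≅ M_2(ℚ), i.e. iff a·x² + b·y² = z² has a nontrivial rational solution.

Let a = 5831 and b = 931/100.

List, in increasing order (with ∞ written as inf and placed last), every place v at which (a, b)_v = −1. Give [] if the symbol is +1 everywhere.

[2, 7]

Mod squares: a ≡ 119, b ≡ 19. Check v ∈ {∞, 2, 5, 7, 17, 19}.
v=19: a=19^0·(≡17), b=19^1·(≡6) mod 19; (17|19)=+1, (6|19)=+1; (−1)^{0·1·9}·(+1)^1·(+1)^0 = +1.
v=17: a=17^1·(≡3), b=17^0·(≡2) mod 17; (3|17)=-1, (2|17)=+1; (−1)^{1·0·8}·(-1)^0·(+1)^1 = +1.
v=5: a=5^0·(≡1), b=5^-2·(≡4) mod 5; (1|5)=+1, (4|5)=+1; (−1)^{0·-2·2}·(+1)^-2·(+1)^0 = +1.
v=7: a=7^3·(≡3), b=7^2·(≡6) mod 7; (3|7)=-1, (6|7)=-1; (−1)^{3·2·3}·(-1)^2·(-1)^3 = -1.
v=2: v_2(a)=0, v_2(b)=-2; units ≡ 7, 3 (mod 8); ε·ε+αω+βω = 1·1+0·1+-2·0 ≡ 1  ⇒  (a,b)_2 = -1.
v=∞: 119 > 0 and 19 > 0  ⇒  (a,b)_∞ = +1.
|Ram(119, 19)| = 2, even; anisotropic at {2, 7}.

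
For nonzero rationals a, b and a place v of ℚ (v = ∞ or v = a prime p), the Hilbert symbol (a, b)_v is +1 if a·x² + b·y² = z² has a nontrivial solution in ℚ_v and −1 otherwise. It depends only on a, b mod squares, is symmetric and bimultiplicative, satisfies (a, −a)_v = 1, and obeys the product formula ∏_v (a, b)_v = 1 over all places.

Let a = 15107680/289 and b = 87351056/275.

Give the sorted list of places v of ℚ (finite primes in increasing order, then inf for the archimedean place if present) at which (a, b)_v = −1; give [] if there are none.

[23, 41]

Mod squares: a ≡ 19270, b ≡ 62491. Check v ∈ {∞, 2, 5, 7, 11, 13, 17, 19, 23, 31, 41, 47}.
v=23: a=23^0·(≡10), b=23^1·(≡3) mod 23; (10|23)=-1, (3|23)=+1; (−1)^{0·1·11}·(-1)^1·(+1)^0 = -1.
v=7: a=7^2·(≡6), b=7^0·(≡1) mod 7; (6|7)=-1, (1|7)=+1; (−1)^{2·0·3}·(-1)^0·(+1)^2 = +1.
v=19: a=19^0·(≡5), b=19^1·(≡12) mod 19; (5|19)=+1, (12|19)=-1; (−1)^{0·1·9}·(+1)^1·(-1)^0 = +1.
v=13: a=13^0·(≡1), b=13^1·(≡1) mod 13; (1|13)=+1, (1|13)=+1; (−1)^{0·1·6}·(+1)^1·(+1)^0 = +1.
v=11: a=11^0·(≡9), b=11^-1·(≡4) mod 11; (9|11)=+1, (4|11)=+1; (−1)^{0·-1·5}·(+1)^-1·(+1)^0 = +1.
v=41: a=41^1·(≡27), b=41^0·(≡22) mod 41; (27|41)=-1, (22|41)=-1; (−1)^{1·0·20}·(-1)^0·(-1)^1 = -1.
v=5: a=5^1·(≡4), b=5^-2·(≡1) mod 5; (4|5)=+1, (1|5)=+1; (−1)^{1·-2·2}·(+1)^-2·(+1)^1 = +1.
v=31: a=31^0·(≡14), b=31^2·(≡30) mod 31; (14|31)=+1, (30|31)=-1; (−1)^{0·2·15}·(+1)^2·(-1)^0 = +1.
v=2: v_2(a)=5, v_2(b)=4; units ≡ 3, 3 (mod 8); ε·ε+αω+βω = 1·1+5·1+4·1 ≡ 0  ⇒  (a,b)_2 = +1.
v=47: a=47^1·(≡1), b=47^0·(≡6) mod 47; (1|47)=+1, (6|47)=+1; (−1)^{1·0·23}·(+1)^0·(+1)^1 = +1.
v=17: a=17^-2·(≡1), b=17^0·(≡8) mod 17; (1|17)=+1, (8|17)=+1; (−1)^{-2·0·8}·(+1)^0·(+1)^-2 = +1.
v=∞: 19270 > 0 and 62491 > 0  ⇒  (a,b)_∞ = +1.
Ram(19270, 62491) = {23, 41}; no ℚ_23-point on the conic.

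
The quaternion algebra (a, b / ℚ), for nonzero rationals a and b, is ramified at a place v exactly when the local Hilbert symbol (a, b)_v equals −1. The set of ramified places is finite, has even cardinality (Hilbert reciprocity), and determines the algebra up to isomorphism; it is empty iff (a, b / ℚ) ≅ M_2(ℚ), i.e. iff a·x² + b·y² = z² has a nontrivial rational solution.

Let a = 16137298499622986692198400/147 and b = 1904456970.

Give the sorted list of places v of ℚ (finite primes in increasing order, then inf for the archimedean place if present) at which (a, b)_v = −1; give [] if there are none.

Mod squares: a ≡ 263958, b ≡ 154570. Check v ∈ {∞, 2, 3, 5, 7, 13, 29, 37, 41}.
v=2: v_2(a)=15, v_2(b)=1; units ≡ 3, 5 (mod 8); ε·ε+αω+βω = 1·0+15·1+1·1 ≡ 0  ⇒  (a,b)_2 = +1.
v=29: a=29^3·(≡13), b=29^1·(≡24) mod 29; (13|29)=+1, (24|29)=+1; (−1)^{3·1·14}·(+1)^1·(+1)^3 = +1.
v=∞: 263958 > 0 and 154570 > 0  ⇒  (a,b)_∞ = +1.
v=41: a=41^3·(≡16), b=41^1·(≡40) mod 41; (16|41)=+1, (40|41)=+1; (−1)^{3·1·20}·(+1)^1·(+1)^3 = +1.
v=37: a=37^5·(≡3), b=37^2·(≡4) mod 37; (3|37)=+1, (4|37)=+1; (−1)^{5·2·18}·(+1)^2·(+1)^5 = +1.
v=3: a=3^-1·(≡2), b=3^2·(≡1) mod 3; (2|3)=-1, (1|3)=+1; (−1)^{-1·2·1}·(-1)^2·(+1)^-1 = +1.
v=13: a=13^2·(≡5), b=13^1·(≡2) mod 13; (5|13)=-1, (2|13)=-1; (−1)^{2·1·6}·(-1)^1·(-1)^2 = -1.
v=5: a=5^2·(≡3), b=5^1·(≡4) mod 5; (3|5)=-1, (4|5)=+1; (−1)^{2·1·2}·(-1)^1·(+1)^2 = -1.
v=7: a=7^-2·(≡4), b=7^0·(≡3) mod 7; (4|7)=+1, (3|7)=-1; (−1)^{-2·0·3}·(+1)^0·(-1)^-2 = +1.
(263958, 154570 / ℚ) ramifies at {5, 13}: a division algebra.

[5, 13]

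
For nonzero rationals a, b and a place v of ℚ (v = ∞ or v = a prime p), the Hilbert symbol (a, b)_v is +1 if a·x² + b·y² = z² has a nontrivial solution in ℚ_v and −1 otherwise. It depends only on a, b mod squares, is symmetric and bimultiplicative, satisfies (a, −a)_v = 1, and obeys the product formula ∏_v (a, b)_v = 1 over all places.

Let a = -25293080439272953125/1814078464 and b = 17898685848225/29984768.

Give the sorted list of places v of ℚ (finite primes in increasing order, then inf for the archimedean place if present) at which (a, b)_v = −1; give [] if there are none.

[2, 7, 13, 17]

(a, b) ≡ (-221, 3458) mod (ℚ^×)²; places V = {2, 3, 5, 7, 11, 13, 17, 19, ∞}.
(a,b)_7: α=4, u≡3; β=3, v≡2 (mod 7); (3|7)=-1, (2|7)=+1; sign (−1)^0·-1^3·+1^4 = -1.
(a,b)_5: α=6, u≡4; β=2, v≡3 (mod 5); (4|5)=+1, (3|5)=-1; sign (−1)^0·+1^2·-1^6 = +1.
(a,b)_∞: sgn(-221)=−, sgn(3458)=+, so +1.
(a,b)_11: α=-6, u≡6; β=-4, v≡3 (mod 11); (6|11)=-1, (3|11)=+1; sign (−1)^0·-1^-4·+1^-6 = +1.
(a,b)_19: α=4, u≡9; β=3, v≡6 (mod 19); (9|19)=+1, (6|19)=+1; sign (−1)^0·+1^3·+1^4 = +1.
(a,b)_3: α=4, u≡1; β=4, v≡2 (mod 3); (1|3)=+1, (2|3)=-1; sign (−1)^0·+1^4·-1^4 = +1.
(a,b)_17: α=3, u≡4; β=2, v≡11 (mod 17); (4|17)=+1, (11|17)=-1; sign (−1)^0·+1^2·-1^3 = -1.
(a,b)_2: α=-10, β=-11; u≡3, v≡1 (mod 8); ε(u)ε(v)=1·0, αω(v)=-10·0, βω(u)=-11·1; sum ≡ 1  ⇒  -1.
(a,b)_13: α=1, u≡10; β=1, v≡7 (mod 13); (10|13)=+1, (7|13)=-1; sign (−1)^0·+1^1·-1^1 = -1.
(-221, 3458 / ℚ) ramifies at {2, 7, 13, 17}: a division algebra.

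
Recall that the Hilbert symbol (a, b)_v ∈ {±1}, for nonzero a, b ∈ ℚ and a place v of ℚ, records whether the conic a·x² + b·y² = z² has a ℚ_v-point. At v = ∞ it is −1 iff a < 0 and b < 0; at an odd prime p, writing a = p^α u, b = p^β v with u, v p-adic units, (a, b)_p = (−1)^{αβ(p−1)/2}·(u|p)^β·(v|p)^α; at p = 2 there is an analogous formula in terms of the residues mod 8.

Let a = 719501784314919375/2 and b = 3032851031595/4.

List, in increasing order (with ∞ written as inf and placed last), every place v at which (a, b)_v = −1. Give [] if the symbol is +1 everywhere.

[5, 19]

Mod squares: a ≡ 7891422, b ≡ 1155. Check v ∈ {∞, 2, 3, 5, 7, 11, 19, 29, 31}.
v=3: a=3^1·(≡2), b=3^3·(≡1) mod 3; (2|3)=-1, (1|3)=+1; (−1)^{1·3·1}·(-1)^3·(+1)^1 = +1.
v=29: a=29^3·(≡26), b=29^2·(≡24) mod 29; (26|29)=-1, (24|29)=+1; (−1)^{3·2·14}·(-1)^2·(+1)^3 = +1.
v=7: a=7^1·(≡5), b=7^1·(≡2) mod 7; (5|7)=-1, (2|7)=+1; (−1)^{1·1·3}·(-1)^1·(+1)^1 = +1.
v=31: a=31^3·(≡23), b=31^2·(≡14) mod 31; (23|31)=-1, (14|31)=+1; (−1)^{3·2·15}·(-1)^2·(+1)^3 = +1.
v=5: a=5^4·(≡3), b=5^1·(≡1) mod 5; (3|5)=-1, (1|5)=+1; (−1)^{4·1·2}·(-1)^1·(+1)^4 = -1.
v=∞: 7891422 > 0 and 1155 > 0  ⇒  (a,b)_∞ = +1.
v=19: a=19^3·(≡17), b=19^2·(≡18) mod 19; (17|19)=+1, (18|19)=-1; (−1)^{3·2·9}·(+1)^2·(-1)^3 = -1.
v=11: a=11^1·(≡3), b=11^1·(≡10) mod 11; (3|11)=+1, (10|11)=-1; (−1)^{1·1·5}·(+1)^1·(-1)^1 = +1.
v=2: v_2(a)=-1, v_2(b)=-2; units ≡ 7, 3 (mod 8); ε·ε+αω+βω = 1·1+-1·1+-2·0 ≡ 0  ⇒  (a,b)_2 = +1.
(7891422, 1155 / ℚ) ramifies at {5, 19}: a division algebra.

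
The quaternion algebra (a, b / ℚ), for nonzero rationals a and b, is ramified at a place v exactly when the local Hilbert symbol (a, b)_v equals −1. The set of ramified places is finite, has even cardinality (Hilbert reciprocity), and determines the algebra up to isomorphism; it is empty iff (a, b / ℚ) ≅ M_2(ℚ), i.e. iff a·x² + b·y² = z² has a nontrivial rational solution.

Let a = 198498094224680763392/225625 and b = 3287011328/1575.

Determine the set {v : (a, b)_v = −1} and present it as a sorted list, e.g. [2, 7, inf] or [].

(a, b) ≡ (43509077, 10619) mod (ℚ^×)²; places V = {2, 3, 5, 7, 11, 19, 23, 29, 37, 41, 43, ∞}.
(a,b)_37: α=3, u≡18; β=1, v≡21 (mod 37); (18|37)=-1, (21|37)=+1; sign (−1)^0·-1^1·+1^3 = -1.
(a,b)_29: α=1, u≡17; β=0, v≡20 (mod 29); (17|29)=-1, (20|29)=+1; sign (−1)^0·-1^0·+1^1 = +1.
(a,b)_41: α=3, u≡22; β=1, v≡30 (mod 41); (22|41)=-1, (30|41)=-1; sign (−1)^0·-1^1·-1^3 = +1.
(a,b)_5: α=-4, u≡2; β=-2, v≡1 (mod 5); (2|5)=-1, (1|5)=+1; sign (−1)^0·-1^-2·+1^-4 = +1.
(a,b)_∞: sgn(43509077)=+, sgn(10619)=+, so +1.
(a,b)_23: α=1, u≡2; β=2, v≡4 (mod 23); (2|23)=+1, (4|23)=+1; sign (−1)^0·+1^2·+1^1 = +1.
(a,b)_2: α=14, β=12; u≡5, v≡3 (mod 8); ε(u)ε(v)=0·1, αω(v)=14·1, βω(u)=12·1; sum ≡ 0  ⇒  +1.
(a,b)_3: α=0, u≡2; β=-2, v≡2 (mod 3); (2|3)=-1, (2|3)=-1; sign (−1)^0·-1^-2·-1^0 = +1.
(a,b)_11: α=2, u≡6; β=0, v≡9 (mod 11); (6|11)=-1, (9|11)=+1; sign (−1)^0·-1^0·+1^2 = +1.
(a,b)_19: α=-2, u≡8; β=0, v≡17 (mod 19); (8|19)=-1, (17|19)=+1; sign (−1)^0·-1^0·+1^-2 = +1.
(a,b)_7: α=0, u≡5; β=-1, v≡6 (mod 7); (5|7)=-1, (6|7)=-1; sign (−1)^0·-1^-1·-1^0 = -1.
(a,b)_43: α=1, u≡35; β=0, v≡11 (mod 43); (35|43)=+1, (11|43)=+1; sign (−1)^0·+1^0·+1^1 = +1.
(43509077, 10619 / ℚ) ramifies at {7, 37}: a division algebra.

[7, 37]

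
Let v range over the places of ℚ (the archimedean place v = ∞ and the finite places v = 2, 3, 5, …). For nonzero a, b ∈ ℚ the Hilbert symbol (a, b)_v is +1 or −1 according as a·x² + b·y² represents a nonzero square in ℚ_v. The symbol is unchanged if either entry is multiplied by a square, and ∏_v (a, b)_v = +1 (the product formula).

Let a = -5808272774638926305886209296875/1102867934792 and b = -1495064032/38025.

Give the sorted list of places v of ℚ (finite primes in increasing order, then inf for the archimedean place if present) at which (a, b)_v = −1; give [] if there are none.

[2, 5, 11, 31, 37, inf]

(a, b) ≡ (-883190, -176638) mod (ℚ^×)²; places V = {2, 3, 5, 7, 11, 13, 23, 31, 37, ∞}.
(a,b)_5: α=7, u≡3; β=-2, v≡3 (mod 5); (3|5)=-1, (3|5)=-1; sign (−1)^0·-1^-2·-1^7 = -1.
(a,b)_∞: sgn(-883190)=−, sgn(-176638)=−, so -1.
(a,b)_11: α=3, u≡8; β=1, v≡6 (mod 11); (8|11)=-1, (6|11)=-1; sign (−1)^1·-1^1·-1^3 = -1.
(a,b)_3: α=6, u≡1; β=-2, v≡2 (mod 3); (1|3)=+1, (2|3)=-1; sign (−1)^0·+1^-2·-1^6 = +1.
(a,b)_7: α=3, u≡5; β=1, v≡1 (mod 7); (5|7)=-1, (1|7)=+1; sign (−1)^1·-1^1·+1^3 = +1.
(a,b)_13: α=-10, u≡1; β=-2, v≡8 (mod 13); (1|13)=+1, (8|13)=-1; sign (−1)^0·+1^-2·-1^-10 = +1.
(a,b)_37: α=3, u≡29; β=1, v≡16 (mod 37); (29|37)=-1, (16|37)=+1; sign (−1)^0·-1^1·+1^3 = -1.
(a,b)_31: α=3, u≡29; β=1, v≡15 (mod 31); (29|31)=-1, (15|31)=-1; sign (−1)^1·-1^1·-1^3 = -1.
(a,b)_2: α=-3, β=5; u≡5, v≡1 (mod 8); ε(u)ε(v)=0·0, αω(v)=-3·0, βω(u)=5·1; sum ≡ 1  ⇒  -1.
(a,b)_23: α=6, u≡5; β=2, v≡13 (mod 23); (5|23)=-1, (13|23)=+1; sign (−1)^0·-1^2·+1^6 = +1.
Ram(-883190, -176638) = {2, 5, 11, 31, 37, ∞}; no ℚ_2-point on the conic.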